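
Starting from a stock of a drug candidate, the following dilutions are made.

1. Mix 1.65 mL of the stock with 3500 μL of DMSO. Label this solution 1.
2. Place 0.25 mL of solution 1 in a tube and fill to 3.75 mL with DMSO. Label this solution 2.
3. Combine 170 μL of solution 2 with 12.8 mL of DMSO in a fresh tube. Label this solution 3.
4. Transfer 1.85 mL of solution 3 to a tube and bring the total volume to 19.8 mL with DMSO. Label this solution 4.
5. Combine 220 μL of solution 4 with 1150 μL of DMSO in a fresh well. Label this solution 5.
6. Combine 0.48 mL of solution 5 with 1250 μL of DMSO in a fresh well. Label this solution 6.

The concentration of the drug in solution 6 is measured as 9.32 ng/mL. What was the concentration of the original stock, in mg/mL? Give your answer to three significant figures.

8.00 mg/mL

Step 1: 1.65 mL + 3500 μL = 5.15 mL total → factor 5.15/1.65 = 3.1212
Step 2: 0.25 mL brought to 3.75 mL → factor 3.75/0.25 = 15
Step 3: 170 μL + 12.8 mL = 12970 μL total → factor 12970/170 = 76.294
Step 4: 1.85 mL brought to 19.8 mL → factor 19.8/1.85 = 10.703
Step 5: 220 μL + 1150 μL = 1370 μL total → factor 1370/220 = 6.2273
Step 6: 0.48 mL + 1250 μL = 1.73 mL total → factor 1.73/0.48 = 3.6042
Overall dilution factor = 3.1212 × 15 × 76.294 × 10.703 × 6.2273 × 3.6042 = 8.5803 × 10^5
Stock = 9.32 ng/mL × 8.5803 × 10^5 = 7.997 × 10^6 ng/mL = 8.00 mg/mL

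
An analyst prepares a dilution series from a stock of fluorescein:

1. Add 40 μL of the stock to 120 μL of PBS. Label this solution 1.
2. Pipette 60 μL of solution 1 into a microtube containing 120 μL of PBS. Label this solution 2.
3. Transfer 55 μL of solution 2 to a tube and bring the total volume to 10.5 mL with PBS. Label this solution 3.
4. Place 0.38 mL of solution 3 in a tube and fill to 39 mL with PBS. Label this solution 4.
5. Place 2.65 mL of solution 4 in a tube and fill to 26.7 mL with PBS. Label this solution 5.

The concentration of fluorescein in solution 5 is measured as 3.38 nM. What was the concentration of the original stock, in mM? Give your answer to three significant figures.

Step 1: 40 μL + 120 μL = 160 μL total → factor 160/40 = 4
Step 2: 60 μL + 120 μL = 180 μL total → factor 180/60 = 3
Step 3: 55 μL brought to 10.5 mL → factor 10500/55 = 190.91
Step 4: 0.38 mL brought to 39 mL → factor 39/0.38 = 102.63
Step 5: 2.65 mL brought to 26.7 mL → factor 26.7/2.65 = 10.075
Overall dilution factor = 4 × 3 × 190.91 × 102.63 × 10.075 = 2.3689 × 10^6
Stock = 3.38 nM × 2.3689 × 10^6 = 8.007 × 10^6 nM = 8.01 mM

8.01 mM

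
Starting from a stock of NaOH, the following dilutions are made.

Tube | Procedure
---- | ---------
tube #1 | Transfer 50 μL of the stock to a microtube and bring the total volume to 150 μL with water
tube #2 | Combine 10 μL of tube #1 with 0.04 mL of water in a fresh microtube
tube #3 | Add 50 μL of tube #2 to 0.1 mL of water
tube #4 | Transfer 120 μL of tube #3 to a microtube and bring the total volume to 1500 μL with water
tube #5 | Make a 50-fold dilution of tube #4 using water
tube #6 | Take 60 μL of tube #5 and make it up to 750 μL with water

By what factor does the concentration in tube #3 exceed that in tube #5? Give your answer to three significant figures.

625

Step 1: 50 μL brought to 150 μL → factor 150/50 = 3
Step 2: 10 μL + 0.04 mL = 50 μL total → factor 50/10 = 5
Step 3: 50 μL + 0.1 mL = 150 μL total → factor 150/50 = 3
Step 4: 120 μL brought to 1500 μL → factor 1500/120 = 12.5
Step 5: 50-fold → factor 50
Dilution factor to tube #3 = 45; to tube #5 = 28125
[tube #3]/[tube #5] = (factor to tube #5)/(factor to tube #3) = 28125/45 = 625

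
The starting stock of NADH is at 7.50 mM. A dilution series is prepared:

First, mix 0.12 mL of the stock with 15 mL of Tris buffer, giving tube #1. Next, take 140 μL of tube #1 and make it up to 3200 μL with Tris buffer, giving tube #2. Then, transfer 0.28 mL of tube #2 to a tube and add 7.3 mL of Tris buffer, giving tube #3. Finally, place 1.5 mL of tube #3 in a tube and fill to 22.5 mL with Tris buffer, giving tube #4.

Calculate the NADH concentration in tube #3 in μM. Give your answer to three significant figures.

0.0962 μM

Step 1: 0.12 mL + 15 mL = 15.12 mL total → factor 15.12/0.12 = 126
Step 2: 140 μL brought to 3200 μL → factor 3200/140 = 22.857
Step 3: 0.28 mL + 7.3 mL = 7.58 mL total → factor 7.58/0.28 = 27.071
Dilution factor through tube #3 = 126 × 22.857 × 27.071 = 77966
[tube #3] = 7.50 mM / 77966 = 9.620 × 10^-5 mM = 0.0962 μM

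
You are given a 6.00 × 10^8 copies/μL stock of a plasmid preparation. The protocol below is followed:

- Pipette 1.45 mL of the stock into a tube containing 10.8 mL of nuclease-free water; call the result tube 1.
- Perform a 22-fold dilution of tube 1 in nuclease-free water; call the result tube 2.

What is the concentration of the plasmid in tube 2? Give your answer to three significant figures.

Step 1: 1.45 mL + 10.8 mL = 12.25 mL total → factor 12.25/1.45 = 8.4483
Step 2: 22-fold → factor 22
Overall dilution factor = 8.4483 × 22 = 185.86
Final = 6.00 × 10^8 copies/μL / 185.86 = 3.23 × 10^6 copies/μL

3.23 × 10^6 copies/μL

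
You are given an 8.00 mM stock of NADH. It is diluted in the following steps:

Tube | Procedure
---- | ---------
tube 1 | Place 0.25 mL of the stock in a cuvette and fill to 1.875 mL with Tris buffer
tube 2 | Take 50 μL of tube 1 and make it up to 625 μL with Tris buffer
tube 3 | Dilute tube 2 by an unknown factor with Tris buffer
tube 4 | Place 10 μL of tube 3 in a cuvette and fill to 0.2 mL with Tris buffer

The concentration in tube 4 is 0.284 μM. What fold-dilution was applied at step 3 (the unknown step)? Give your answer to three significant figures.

Step 1: 0.25 mL brought to 1.875 mL → factor 1.875/0.25 = 7.5
Step 2: 50 μL brought to 625 μL → factor 625/50 = 12.5
Step 3: unknown factor x
Step 4: 10 μL brought to 0.2 mL → factor 200/10 = 20
Product of known-step factors = 1875
Overall factor = 8.00 mM / (0.284 μM) = 28169
x = 28169 / 1875 = 15.0

15.0-fold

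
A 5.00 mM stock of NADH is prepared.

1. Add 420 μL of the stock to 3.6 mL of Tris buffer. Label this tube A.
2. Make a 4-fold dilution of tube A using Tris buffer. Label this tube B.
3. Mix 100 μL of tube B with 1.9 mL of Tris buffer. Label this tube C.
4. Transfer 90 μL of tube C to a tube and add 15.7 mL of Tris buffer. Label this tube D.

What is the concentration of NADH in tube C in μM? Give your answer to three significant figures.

6.53 μM

Step 1: 420 μL + 3.6 mL = 4020 μL total → factor 4020/420 = 9.5714
Step 2: 4-fold → factor 4
Step 3: 100 μL + 1.9 mL = 2000 μL total → factor 2000/100 = 20
Dilution factor through tube C = 9.5714 × 4 × 20 = 765.71
[tube C] = 5.00 mM / 765.71 = 0.006530 mM = 6.53 μM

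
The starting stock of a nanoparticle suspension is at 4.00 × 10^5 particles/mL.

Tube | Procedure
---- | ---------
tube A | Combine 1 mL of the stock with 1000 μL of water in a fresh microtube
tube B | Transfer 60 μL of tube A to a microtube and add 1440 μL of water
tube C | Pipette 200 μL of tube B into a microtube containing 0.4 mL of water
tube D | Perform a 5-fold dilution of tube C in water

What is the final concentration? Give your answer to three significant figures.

533 particles/mL

Step 1: 1 mL + 1000 μL = 2 mL total → factor 2/1 = 2
Step 2: 60 μL + 1440 μL = 1500 μL total → factor 1500/60 = 25
Step 3: 200 μL + 0.4 mL = 600 μL total → factor 600/200 = 3
Step 4: 5-fold → factor 5
Overall dilution factor = 2 × 25 × 3 × 5 = 750
Final = 4.00 × 10^5 particles/mL / 750 = 533 particles/mL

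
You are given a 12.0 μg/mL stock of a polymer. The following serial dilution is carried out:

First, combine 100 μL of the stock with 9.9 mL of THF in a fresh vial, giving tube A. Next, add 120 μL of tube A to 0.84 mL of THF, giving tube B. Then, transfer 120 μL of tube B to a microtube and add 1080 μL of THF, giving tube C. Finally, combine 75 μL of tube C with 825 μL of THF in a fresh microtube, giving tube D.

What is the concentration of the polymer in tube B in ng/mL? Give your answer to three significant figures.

Step 1: 100 μL + 9.9 mL = 10000 μL total → factor 10000/100 = 100
Step 2: 120 μL + 0.84 mL = 960 μL total → factor 960/120 = 8
Dilution factor through tube B = 100 × 8 = 800
[tube B] = 12.0 μg/mL / 800 = 0.01500 μg/mL = 15.0 ng/mL

15.0 ng/mL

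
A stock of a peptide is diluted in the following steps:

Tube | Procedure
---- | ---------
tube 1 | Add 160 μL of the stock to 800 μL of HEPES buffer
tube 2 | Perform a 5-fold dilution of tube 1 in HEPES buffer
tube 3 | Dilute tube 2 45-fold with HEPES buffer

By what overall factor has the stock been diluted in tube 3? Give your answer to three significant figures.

1.35 × 10^3

Step 1: 160 μL + 800 μL = 960 μL total → factor 960/160 = 6
Step 2: 5-fold → factor 5
Step 3: 45-fold → factor 45
Overall dilution factor = 6 × 5 × 45 = 1350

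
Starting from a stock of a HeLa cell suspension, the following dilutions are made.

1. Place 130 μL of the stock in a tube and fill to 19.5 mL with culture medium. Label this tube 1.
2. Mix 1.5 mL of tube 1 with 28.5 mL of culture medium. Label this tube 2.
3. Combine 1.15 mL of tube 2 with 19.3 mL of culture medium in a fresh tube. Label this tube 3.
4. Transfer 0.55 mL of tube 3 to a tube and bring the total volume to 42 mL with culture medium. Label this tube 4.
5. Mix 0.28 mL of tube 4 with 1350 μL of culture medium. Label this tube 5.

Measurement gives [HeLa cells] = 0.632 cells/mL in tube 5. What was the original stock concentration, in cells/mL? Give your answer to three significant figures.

Step 1: 130 μL brought to 19.5 mL → factor 19500/130 = 150
Step 2: 1.5 mL + 28.5 mL = 30 mL total → factor 30/1.5 = 20
Step 3: 1.15 mL + 19.3 mL = 20.45 mL total → factor 20.45/1.15 = 17.783
Step 4: 0.55 mL brought to 42 mL → factor 42/0.55 = 76.364
Step 5: 0.28 mL + 1350 μL = 1.63 mL total → factor 1.63/0.28 = 5.8214
Overall dilution factor = 150 × 20 × 17.783 × 76.364 × 5.8214 = 2.3716 × 10^7
Stock = 0.632 cells/mL × 2.3716 × 10^7 = 1.50 × 10^7 cells/mL

1.50 × 10^7 cells/mL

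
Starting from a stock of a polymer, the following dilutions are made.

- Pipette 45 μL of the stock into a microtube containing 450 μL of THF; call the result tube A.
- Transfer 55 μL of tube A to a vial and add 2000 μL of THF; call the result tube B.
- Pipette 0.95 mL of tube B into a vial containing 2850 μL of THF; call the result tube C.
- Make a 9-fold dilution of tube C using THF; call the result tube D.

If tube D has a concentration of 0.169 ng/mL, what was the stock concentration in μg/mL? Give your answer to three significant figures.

Step 1: 45 μL + 450 μL = 495 μL total → factor 495/45 = 11
Step 2: 55 μL + 2000 μL = 2055 μL total → factor 2055/55 = 37.364
Step 3: 0.95 mL + 2850 μL = 3.8 mL total → factor 3.8/0.95 = 4
Step 4: 9-fold → factor 9
Overall dilution factor = 11 × 37.364 × 4 × 9 = 14796
Stock = 0.169 ng/mL × 14796 = 2501 ng/mL = 2.50 μg/mL

2.50 μg/mL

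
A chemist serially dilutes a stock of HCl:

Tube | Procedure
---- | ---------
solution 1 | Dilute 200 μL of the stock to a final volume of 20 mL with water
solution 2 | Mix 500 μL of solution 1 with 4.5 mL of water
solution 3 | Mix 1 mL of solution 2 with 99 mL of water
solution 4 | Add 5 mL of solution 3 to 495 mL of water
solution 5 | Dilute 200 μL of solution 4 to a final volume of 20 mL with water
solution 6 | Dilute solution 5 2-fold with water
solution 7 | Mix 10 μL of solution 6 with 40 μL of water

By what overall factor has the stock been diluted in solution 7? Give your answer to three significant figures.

Step 1: 200 μL brought to 20 mL → factor 20000/200 = 100
Step 2: 500 μL + 4.5 mL = 5000 μL total → factor 5000/500 = 10
Step 3: 1 mL + 99 mL = 100 mL total → factor 100/1 = 100
Step 4: 5 mL + 495 mL = 500 mL total → factor 500/5 = 100
Step 5: 200 μL brought to 20 mL → factor 20000/200 = 100
Step 6: 2-fold → factor 2
Step 7: 10 μL + 40 μL = 50 μL total → factor 50/10 = 5
Overall dilution factor = 100 × 10 × 100 × 100 × 100 × 2 × 5 = 1 × 10^10

1.00 × 10^10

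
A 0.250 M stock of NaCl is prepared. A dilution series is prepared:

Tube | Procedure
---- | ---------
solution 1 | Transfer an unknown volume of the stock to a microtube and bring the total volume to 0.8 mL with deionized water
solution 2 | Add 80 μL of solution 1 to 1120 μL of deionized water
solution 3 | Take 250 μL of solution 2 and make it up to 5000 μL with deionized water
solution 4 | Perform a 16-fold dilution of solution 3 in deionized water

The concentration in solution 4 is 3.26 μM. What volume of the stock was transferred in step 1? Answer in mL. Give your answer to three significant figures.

0.0501 mL

Step 1: v brought to 0.8 mL → factor = 0.8 mL/v
Step 2: 80 μL + 1120 μL = 1200 μL total → factor 1200/80 = 15
Step 3: 250 μL brought to 5000 μL → factor 5000/250 = 20
Step 4: 16-fold → factor 16
Product of known-step factors = 4800
Overall factor = 0.250 M / (3.26 μM) = 76687
Step-1 factor = 76687 / 4800 = 15.976
v = 0.8 mL / 15.976 = 0.0501 mL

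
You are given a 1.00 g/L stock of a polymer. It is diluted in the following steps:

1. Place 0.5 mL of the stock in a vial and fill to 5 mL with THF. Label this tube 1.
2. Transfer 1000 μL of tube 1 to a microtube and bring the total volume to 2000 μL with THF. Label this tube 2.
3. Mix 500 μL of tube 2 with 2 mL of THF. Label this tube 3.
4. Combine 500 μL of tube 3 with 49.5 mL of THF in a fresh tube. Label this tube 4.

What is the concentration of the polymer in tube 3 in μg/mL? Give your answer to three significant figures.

10.0 μg/mL

Step 1: 0.5 mL brought to 5 mL → factor 5/0.5 = 10
Step 2: 1000 μL brought to 2000 μL → factor 2000/1000 = 2
Step 3: 500 μL + 2 mL = 2500 μL total → factor 2500/500 = 5
Dilution factor through tube 3 = 10 × 2 × 5 = 100
[tube 3] = 1.00 g/L / 100 = 0.01000 g/L = 10.0 μg/mL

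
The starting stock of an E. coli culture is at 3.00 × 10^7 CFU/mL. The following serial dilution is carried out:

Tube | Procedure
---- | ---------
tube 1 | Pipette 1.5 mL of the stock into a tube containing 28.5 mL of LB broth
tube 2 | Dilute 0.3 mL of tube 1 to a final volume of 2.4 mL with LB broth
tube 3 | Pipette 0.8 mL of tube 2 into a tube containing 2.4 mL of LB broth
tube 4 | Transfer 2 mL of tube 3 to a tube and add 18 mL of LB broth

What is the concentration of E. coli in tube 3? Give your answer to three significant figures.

4.69 × 10^4 CFU/mL

Step 1: 1.5 mL + 28.5 mL = 30 mL total → factor 30/1.5 = 20
Step 2: 0.3 mL brought to 2.4 mL → factor 2.4/0.3 = 8
Step 3: 0.8 mL + 2.4 mL = 3.2 mL total → factor 3.2/0.8 = 4
Dilution factor through tube 3 = 20 × 8 × 4 = 640
[tube 3] = 3.00 × 10^7 CFU/mL / 640 = 4.69 × 10^4 CFU/mL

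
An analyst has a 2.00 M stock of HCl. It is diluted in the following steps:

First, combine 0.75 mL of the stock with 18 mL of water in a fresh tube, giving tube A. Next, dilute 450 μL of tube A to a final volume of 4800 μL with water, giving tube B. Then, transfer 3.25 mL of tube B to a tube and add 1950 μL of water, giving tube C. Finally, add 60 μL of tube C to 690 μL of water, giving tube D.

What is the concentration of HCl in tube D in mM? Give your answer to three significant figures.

0.375 mM

Step 1: 0.75 mL + 18 mL = 18.75 mL total → factor 18.75/0.75 = 25
Step 2: 450 μL brought to 4800 μL → factor 4800/450 = 10.667
Step 3: 3.25 mL + 1950 μL = 5.2 mL total → factor 5.2/3.25 = 1.6
Step 4: 60 μL + 690 μL = 750 μL total → factor 750/60 = 12.5
Overall dilution factor = 25 × 10.667 × 1.6 × 12.5 = 5333.3
Final = 2.00 M / 5333.3 = 0.0003750 M = 0.375 mM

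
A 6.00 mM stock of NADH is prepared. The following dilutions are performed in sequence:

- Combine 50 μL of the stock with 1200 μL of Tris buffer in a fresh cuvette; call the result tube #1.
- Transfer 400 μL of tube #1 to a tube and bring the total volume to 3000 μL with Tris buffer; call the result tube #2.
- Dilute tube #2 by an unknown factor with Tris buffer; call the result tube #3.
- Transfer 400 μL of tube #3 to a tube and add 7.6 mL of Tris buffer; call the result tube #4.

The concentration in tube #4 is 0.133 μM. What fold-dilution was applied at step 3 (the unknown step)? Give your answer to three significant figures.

Step 1: 50 μL + 1200 μL = 1250 μL total → factor 1250/50 = 25
Step 2: 400 μL brought to 3000 μL → factor 3000/400 = 7.5
Step 3: unknown factor x
Step 4: 400 μL + 7.6 mL = 8000 μL total → factor 8000/400 = 20
Product of known-step factors = 3750
Overall factor = 6.00 mM / (0.133 μM) = 45113
x = 45113 / 3750 = 12.0

12.0-fold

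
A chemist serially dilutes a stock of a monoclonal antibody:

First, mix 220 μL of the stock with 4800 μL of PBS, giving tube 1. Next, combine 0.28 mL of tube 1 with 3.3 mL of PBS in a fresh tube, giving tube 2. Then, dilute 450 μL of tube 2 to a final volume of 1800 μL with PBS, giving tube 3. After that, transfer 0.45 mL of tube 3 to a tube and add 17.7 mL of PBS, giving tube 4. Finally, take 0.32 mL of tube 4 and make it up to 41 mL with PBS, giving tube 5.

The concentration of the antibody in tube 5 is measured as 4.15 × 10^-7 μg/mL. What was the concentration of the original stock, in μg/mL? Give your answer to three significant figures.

2.50 μg/mL

Step 1: 220 μL + 4800 μL = 5020 μL total → factor 5020/220 = 22.818
Step 2: 0.28 mL + 3.3 mL = 3.58 mL total → factor 3.58/0.28 = 12.786
Step 3: 450 μL brought to 1800 μL → factor 1800/450 = 4
Step 4: 0.45 mL + 17.7 mL = 18.15 mL total → factor 18.15/0.45 = 40.333
Step 5: 0.32 mL brought to 41 mL → factor 41/0.32 = 128.12
Overall dilution factor = 22.818 × 12.786 × 4 × 40.333 × 128.12 = 6.0306 × 10^6
Stock = 4.15 × 10^-7 μg/mL × 6.0306 × 10^6 = 2.50 μg/mL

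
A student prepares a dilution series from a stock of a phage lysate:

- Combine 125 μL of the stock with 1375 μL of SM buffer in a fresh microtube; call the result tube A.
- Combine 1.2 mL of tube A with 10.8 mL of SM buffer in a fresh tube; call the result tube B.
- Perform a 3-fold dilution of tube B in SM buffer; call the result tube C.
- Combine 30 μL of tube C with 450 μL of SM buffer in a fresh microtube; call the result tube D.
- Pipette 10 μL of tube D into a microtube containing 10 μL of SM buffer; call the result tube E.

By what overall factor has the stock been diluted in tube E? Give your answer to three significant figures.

1.15 × 10^4

Step 1: 125 μL + 1375 μL = 1500 μL total → factor 1500/125 = 12
Step 2: 1.2 mL + 10.8 mL = 12 mL total → factor 12/1.2 = 10
Step 3: 3-fold → factor 3
Step 4: 30 μL + 450 μL = 480 μL total → factor 480/30 = 16
Step 5: 10 μL + 10 μL = 20 μL total → factor 20/10 = 2
Overall dilution factor = 12 × 10 × 3 × 16 × 2 = 11520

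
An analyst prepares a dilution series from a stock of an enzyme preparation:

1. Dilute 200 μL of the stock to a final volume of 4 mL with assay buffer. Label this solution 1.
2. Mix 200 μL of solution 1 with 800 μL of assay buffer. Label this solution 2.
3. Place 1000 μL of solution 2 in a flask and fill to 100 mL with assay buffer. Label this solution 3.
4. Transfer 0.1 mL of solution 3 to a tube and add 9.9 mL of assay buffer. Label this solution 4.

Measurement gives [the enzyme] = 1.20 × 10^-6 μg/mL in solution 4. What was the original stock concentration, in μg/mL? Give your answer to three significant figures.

Step 1: 200 μL brought to 4 mL → factor 4000/200 = 20
Step 2: 200 μL + 800 μL = 1000 μL total → factor 1000/200 = 5
Step 3: 1000 μL brought to 100 mL → factor 1 × 10^5/1000 = 100
Step 4: 0.1 mL + 9.9 mL = 10 mL total → factor 10/0.1 = 100
Overall dilution factor = 20 × 5 × 100 × 100 = 1 × 10^6
Stock = 1.20 × 10^-6 μg/mL × 1 × 10^6 = 1.20 μg/mL

1.20 μg/mL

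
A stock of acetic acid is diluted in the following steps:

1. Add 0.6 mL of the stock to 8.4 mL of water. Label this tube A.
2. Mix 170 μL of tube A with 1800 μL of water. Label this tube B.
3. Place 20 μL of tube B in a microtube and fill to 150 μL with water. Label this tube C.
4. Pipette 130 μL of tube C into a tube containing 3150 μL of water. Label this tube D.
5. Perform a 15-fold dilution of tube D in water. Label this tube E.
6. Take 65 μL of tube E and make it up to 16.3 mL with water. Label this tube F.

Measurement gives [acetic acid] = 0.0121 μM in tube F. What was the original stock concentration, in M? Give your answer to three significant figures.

1.50 M

Step 1: 0.6 mL + 8.4 mL = 9 mL total → factor 9/0.6 = 15
Step 2: 170 μL + 1800 μL = 1970 μL total → factor 1970/170 = 11.588
Step 3: 20 μL brought to 150 μL → factor 150/20 = 7.5
Step 4: 130 μL + 3150 μL = 3280 μL total → factor 3280/130 = 25.231
Step 5: 15-fold → factor 15
Step 6: 65 μL brought to 16.3 mL → factor 16300/65 = 250.77
Overall dilution factor = 15 × 11.588 × 7.5 × 25.231 × 15 × 250.77 = 1.2373 × 10^8
Stock = 0.0121 μM × 1.2373 × 10^8 = 1.497 × 10^6 μM = 1.50 M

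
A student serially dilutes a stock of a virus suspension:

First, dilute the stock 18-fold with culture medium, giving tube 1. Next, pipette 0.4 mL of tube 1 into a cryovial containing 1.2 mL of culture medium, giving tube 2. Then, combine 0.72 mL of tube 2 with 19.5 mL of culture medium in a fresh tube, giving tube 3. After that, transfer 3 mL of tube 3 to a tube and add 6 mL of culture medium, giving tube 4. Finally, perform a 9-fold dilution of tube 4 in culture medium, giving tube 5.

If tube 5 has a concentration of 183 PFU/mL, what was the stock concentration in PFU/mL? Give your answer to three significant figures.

9.99 × 10^6 PFU/mL

Step 1: 18-fold → factor 18
Step 2: 0.4 mL + 1.2 mL = 1.6 mL total → factor 1.6/0.4 = 4
Step 3: 0.72 mL + 19.5 mL = 20.22 mL total → factor 20.22/0.72 = 28.083
Step 4: 3 mL + 6 mL = 9 mL total → factor 9/3 = 3
Step 5: 9-fold → factor 9
Overall dilution factor = 18 × 4 × 28.083 × 3 × 9 = 54594
Stock = 183 PFU/mL × 54594 = 9.99 × 10^6 PFU/mL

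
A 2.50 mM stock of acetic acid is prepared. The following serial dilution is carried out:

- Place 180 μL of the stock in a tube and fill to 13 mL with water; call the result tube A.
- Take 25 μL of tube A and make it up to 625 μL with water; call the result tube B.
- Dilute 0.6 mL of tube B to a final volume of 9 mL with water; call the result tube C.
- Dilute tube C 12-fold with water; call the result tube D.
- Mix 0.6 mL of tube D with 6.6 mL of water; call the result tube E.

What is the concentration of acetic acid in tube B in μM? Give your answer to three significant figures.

Step 1: 180 μL brought to 13 mL → factor 13000/180 = 72.222
Step 2: 25 μL brought to 625 μL → factor 625/25 = 25
Dilution factor through tube B = 72.222 × 25 = 1805.6
[tube B] = 2.50 mM / 1805.6 = 0.001385 mM = 1.38 μM

1.38 μM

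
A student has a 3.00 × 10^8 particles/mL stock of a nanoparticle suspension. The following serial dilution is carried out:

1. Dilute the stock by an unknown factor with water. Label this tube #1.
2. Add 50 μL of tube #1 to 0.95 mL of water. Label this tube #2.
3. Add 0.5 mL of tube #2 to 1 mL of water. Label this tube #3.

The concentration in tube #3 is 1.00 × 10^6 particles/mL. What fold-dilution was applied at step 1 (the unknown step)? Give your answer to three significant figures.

5.00-fold

Step 1: unknown factor x
Step 2: 50 μL + 0.95 mL = 1000 μL total → factor 1000/50 = 20
Step 3: 0.5 mL + 1 mL = 1.5 mL total → factor 1.5/0.5 = 3
Product of known-step factors = 60
Overall factor = 3.00 × 10^8 particles/mL / (1.00 × 10^6 particles/mL) = 300
x = 300 / 60 = 5.00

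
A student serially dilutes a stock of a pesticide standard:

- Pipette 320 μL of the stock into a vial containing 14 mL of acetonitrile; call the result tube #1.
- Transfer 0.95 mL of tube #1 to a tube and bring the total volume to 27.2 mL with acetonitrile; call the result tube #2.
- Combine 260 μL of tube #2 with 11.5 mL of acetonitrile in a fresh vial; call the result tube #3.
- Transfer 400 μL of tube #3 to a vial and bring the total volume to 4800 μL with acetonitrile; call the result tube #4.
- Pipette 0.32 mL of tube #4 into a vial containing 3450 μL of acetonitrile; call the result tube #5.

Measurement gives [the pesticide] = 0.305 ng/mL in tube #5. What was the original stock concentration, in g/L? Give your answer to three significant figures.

2.50 g/L

Step 1: 320 μL + 14 mL = 14320 μL total → factor 14320/320 = 44.75
Step 2: 0.95 mL brought to 27.2 mL → factor 27.2/0.95 = 28.632
Step 3: 260 μL + 11.5 mL = 11760 μL total → factor 11760/260 = 45.231
Step 4: 400 μL brought to 4800 μL → factor 4800/400 = 12
Step 5: 0.32 mL + 3450 μL = 3.77 mL total → factor 3.77/0.32 = 11.781
Overall dilution factor = 44.75 × 28.632 × 45.231 × 12 × 11.781 = 8.193 × 10^6
Stock = 0.305 ng/mL × 8.193 × 10^6 = 2.499 × 10^6 ng/mL = 2.50 g/L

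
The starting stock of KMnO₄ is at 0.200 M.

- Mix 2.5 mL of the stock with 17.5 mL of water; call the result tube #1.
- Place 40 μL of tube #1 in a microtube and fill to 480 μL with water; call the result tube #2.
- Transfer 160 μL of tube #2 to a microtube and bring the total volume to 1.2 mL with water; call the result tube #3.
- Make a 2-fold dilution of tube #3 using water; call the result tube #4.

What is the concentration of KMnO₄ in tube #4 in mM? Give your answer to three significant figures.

0.139 mM

Step 1: 2.5 mL + 17.5 mL = 20 mL total → factor 20/2.5 = 8
Step 2: 40 μL brought to 480 μL → factor 480/40 = 12
Step 3: 160 μL brought to 1.2 mL → factor 1200/160 = 7.5
Step 4: 2-fold → factor 2
Overall dilution factor = 8 × 12 × 7.5 × 2 = 1440
Final = 0.200 M / 1440 = 0.0001389 M = 0.139 mM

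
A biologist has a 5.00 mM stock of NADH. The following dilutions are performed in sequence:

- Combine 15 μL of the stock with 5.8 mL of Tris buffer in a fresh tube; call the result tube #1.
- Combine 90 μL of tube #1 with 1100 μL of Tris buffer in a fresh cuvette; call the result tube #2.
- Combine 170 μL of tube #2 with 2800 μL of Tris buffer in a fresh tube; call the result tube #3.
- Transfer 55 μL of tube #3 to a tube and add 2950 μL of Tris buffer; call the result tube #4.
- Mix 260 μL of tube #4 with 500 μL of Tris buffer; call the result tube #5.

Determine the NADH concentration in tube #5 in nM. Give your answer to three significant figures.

0.350 nM

Step 1: 15 μL + 5.8 mL = 5815 μL total → factor 5815/15 = 387.67
Step 2: 90 μL + 1100 μL = 1190 μL total → factor 1190/90 = 13.222
Step 3: 170 μL + 2800 μL = 2970 μL total → factor 2970/170 = 17.471
Step 4: 55 μL + 2950 μL = 3005 μL total → factor 3005/55 = 54.636
Step 5: 260 μL + 500 μL = 760 μL total → factor 760/260 = 2.9231
Overall dilution factor = 387.67 × 13.222 × 17.471 × 54.636 × 2.9231 = 1.4302 × 10^7
Final = 5.00 mM / 1.4302 × 10^7 = 3.496 × 10^-7 mM = 0.350 nM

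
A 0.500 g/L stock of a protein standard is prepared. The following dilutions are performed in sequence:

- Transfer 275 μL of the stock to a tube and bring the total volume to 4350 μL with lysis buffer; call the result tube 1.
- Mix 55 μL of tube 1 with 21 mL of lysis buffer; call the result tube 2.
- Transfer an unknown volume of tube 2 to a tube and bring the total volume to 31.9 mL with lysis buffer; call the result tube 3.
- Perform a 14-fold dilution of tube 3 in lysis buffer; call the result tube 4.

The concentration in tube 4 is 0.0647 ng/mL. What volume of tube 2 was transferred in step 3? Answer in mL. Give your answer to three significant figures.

Step 1: 275 μL brought to 4350 μL → factor 4350/275 = 15.818
Step 2: 55 μL + 21 mL = 21055 μL total → factor 21055/55 = 382.82
Step 3: v brought to 31.9 mL → factor = 31.9 mL/v
Step 4: 14-fold → factor 14
Product of known-step factors = 84777
Overall factor = 0.500 g/L / (0.0647 ng/mL) = 7.728 × 10^6
Step-3 factor = 7.728 × 10^6 / 84777 = 91.157
v = 31.9 mL / 91.157 = 0.350 mL

0.350 mL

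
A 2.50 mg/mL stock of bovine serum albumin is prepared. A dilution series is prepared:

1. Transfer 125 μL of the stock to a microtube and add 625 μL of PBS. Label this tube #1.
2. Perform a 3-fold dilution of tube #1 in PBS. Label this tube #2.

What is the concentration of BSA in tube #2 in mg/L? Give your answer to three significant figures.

139 mg/L

Step 1: 125 μL + 625 μL = 750 μL total → factor 750/125 = 6
Step 2: 3-fold → factor 3
Overall dilution factor = 6 × 3 = 18
Final = 2.50 mg/mL / 18 = 0.1389 mg/mL = 139 mg/L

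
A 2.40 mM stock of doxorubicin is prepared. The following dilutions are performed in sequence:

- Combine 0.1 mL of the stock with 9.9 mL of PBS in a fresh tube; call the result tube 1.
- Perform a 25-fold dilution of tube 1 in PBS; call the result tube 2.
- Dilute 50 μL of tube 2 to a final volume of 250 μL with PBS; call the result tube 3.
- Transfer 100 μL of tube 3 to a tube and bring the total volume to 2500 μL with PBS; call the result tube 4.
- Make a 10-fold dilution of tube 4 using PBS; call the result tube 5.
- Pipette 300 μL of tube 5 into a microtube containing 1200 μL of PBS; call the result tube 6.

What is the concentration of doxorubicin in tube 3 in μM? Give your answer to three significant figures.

0.192 μM

Step 1: 0.1 mL + 9.9 mL = 10 mL total → factor 10/0.1 = 100
Step 2: 25-fold → factor 25
Step 3: 50 μL brought to 250 μL → factor 250/50 = 5
Dilution factor through tube 3 = 100 × 25 × 5 = 12500
[tube 3] = 2.40 mM / 12500 = 0.0001920 mM = 0.192 μM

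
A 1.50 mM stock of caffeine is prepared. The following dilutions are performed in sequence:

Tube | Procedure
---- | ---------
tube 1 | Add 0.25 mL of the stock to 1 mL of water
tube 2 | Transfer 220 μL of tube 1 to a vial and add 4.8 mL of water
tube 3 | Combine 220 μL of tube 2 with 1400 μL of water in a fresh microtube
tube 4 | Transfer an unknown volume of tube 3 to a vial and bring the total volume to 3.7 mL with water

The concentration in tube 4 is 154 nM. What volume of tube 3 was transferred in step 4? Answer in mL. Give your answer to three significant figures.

0.319 mL

Step 1: 0.25 mL + 1 mL = 1.25 mL total → factor 1.25/0.25 = 5
Step 2: 220 μL + 4.8 mL = 5020 μL total → factor 5020/220 = 22.818
Step 3: 220 μL + 1400 μL = 1620 μL total → factor 1620/220 = 7.3636
Step 4: v brought to 3.7 mL → factor = 3.7 mL/v
Product of known-step factors = 840.12
Overall factor = 1.50 mM / (154 nM) = 9740.3
Step-4 factor = 9740.3 / 840.12 = 11.594
v = 3.7 mL / 11.594 = 0.319 mL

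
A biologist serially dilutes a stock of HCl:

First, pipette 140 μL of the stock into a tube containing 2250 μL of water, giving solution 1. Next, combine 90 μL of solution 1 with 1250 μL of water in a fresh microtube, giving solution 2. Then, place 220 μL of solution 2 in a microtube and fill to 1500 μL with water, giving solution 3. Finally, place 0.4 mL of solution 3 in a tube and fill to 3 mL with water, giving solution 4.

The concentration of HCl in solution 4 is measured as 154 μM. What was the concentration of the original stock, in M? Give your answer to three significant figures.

2.00 M

Step 1: 140 μL + 2250 μL = 2390 μL total → factor 2390/140 = 17.071
Step 2: 90 μL + 1250 μL = 1340 μL total → factor 1340/90 = 14.889
Step 3: 220 μL brought to 1500 μL → factor 1500/220 = 6.8182
Step 4: 0.4 mL brought to 3 mL → factor 3/0.4 = 7.5
Overall dilution factor = 17.071 × 14.889 × 6.8182 × 7.5 = 12998
Stock = 154 μM × 12998 = 2.002 × 10^6 μM = 2.00 M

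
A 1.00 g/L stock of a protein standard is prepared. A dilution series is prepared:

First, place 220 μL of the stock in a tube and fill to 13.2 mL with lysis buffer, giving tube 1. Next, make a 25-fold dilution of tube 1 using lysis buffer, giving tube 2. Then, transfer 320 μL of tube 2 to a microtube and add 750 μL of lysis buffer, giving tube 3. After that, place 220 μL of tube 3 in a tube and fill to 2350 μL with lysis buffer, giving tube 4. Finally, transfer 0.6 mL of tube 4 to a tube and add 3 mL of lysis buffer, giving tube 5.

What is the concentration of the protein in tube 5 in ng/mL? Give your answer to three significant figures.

Step 1: 220 μL brought to 13.2 mL → factor 13200/220 = 60
Step 2: 25-fold → factor 25
Step 3: 320 μL + 750 μL = 1070 μL total → factor 1070/320 = 3.3438
Step 4: 220 μL brought to 2350 μL → factor 2350/220 = 10.682
Step 5: 0.6 mL + 3 mL = 3.6 mL total → factor 3.6/0.6 = 6
Overall dilution factor = 60 × 25 × 3.3438 × 10.682 × 6 = 3.2146 × 10^5
Final = 1.00 g/L / 3.2146 × 10^5 = 3.111 × 10^-6 g/L = 3.11 ng/mL

3.11 ng/mL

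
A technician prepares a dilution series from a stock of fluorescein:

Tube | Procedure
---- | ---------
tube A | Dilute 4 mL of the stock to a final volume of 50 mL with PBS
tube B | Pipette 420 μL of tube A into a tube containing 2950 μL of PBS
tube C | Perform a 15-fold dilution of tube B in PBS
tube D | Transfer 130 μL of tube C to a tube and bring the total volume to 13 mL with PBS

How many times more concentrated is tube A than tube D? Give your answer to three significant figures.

Step 1: 4 mL brought to 50 mL → factor 50/4 = 12.5
Step 2: 420 μL + 2950 μL = 3370 μL total → factor 3370/420 = 8.0238
Step 3: 15-fold → factor 15
Step 4: 130 μL brought to 13 mL → factor 13000/130 = 100
Dilution factor to tube A = 12.5; to tube D = 1.5045 × 10^5
[tube A]/[tube D] = (factor to tube D)/(factor to tube A) = 1.5045 × 10^5/12.5 = 1.20 × 10^4

1.20 × 10^4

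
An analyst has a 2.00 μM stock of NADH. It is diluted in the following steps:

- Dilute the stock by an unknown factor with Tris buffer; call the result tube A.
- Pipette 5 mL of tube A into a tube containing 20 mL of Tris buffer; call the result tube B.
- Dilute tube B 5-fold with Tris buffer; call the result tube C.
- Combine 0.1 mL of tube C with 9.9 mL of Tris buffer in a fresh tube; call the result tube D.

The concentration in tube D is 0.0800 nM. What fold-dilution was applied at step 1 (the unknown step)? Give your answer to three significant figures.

10.0-fold

Step 1: unknown factor x
Step 2: 5 mL + 20 mL = 25 mL total → factor 25/5 = 5
Step 3: 5-fold → factor 5
Step 4: 0.1 mL + 9.9 mL = 10 mL total → factor 10/0.1 = 100
Product of known-step factors = 2500
Overall factor = 2.00 μM / (0.0800 nM) = 25000
x = 25000 / 2500 = 10.0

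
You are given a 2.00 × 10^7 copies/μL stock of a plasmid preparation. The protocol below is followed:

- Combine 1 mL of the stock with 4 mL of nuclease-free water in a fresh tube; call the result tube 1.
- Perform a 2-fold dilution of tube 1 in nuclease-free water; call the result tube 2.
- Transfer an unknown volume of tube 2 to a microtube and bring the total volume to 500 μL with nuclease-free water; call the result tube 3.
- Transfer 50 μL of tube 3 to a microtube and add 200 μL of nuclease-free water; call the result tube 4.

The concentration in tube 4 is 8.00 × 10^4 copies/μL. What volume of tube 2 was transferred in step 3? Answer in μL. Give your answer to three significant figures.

Step 1: 1 mL + 4 mL = 5 mL total → factor 5/1 = 5
Step 2: 2-fold → factor 2
Step 3: v brought to 500 μL → factor = 500 μL/v
Step 4: 50 μL + 200 μL = 250 μL total → factor 250/50 = 5
Product of known-step factors = 50
Overall factor = 2.00 × 10^7 copies/μL / (8.00 × 10^4 copies/μL) = 250
Step-3 factor = 250 / 50 = 5
v = 500 μL / 5 = 100 μL

100 μL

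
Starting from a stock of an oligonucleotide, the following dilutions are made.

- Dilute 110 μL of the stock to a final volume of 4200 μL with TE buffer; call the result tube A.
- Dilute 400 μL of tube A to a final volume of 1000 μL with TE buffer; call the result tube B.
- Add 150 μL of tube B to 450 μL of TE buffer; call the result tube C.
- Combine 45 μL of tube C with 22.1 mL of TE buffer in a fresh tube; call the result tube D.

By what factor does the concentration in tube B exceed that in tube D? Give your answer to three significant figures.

Step 1: 110 μL brought to 4200 μL → factor 4200/110 = 38.182
Step 2: 400 μL brought to 1000 μL → factor 1000/400 = 2.5
Step 3: 150 μL + 450 μL = 600 μL total → factor 600/150 = 4
Step 4: 45 μL + 22.1 mL = 22145 μL total → factor 22145/45 = 492.11
Dilution factor to tube B = 95.455; to tube D = 1.879 × 10^5
[tube B]/[tube D] = (factor to tube D)/(factor to tube B) = 1.879 × 10^5/95.455 = 1.97 × 10^3

1.97 × 10^3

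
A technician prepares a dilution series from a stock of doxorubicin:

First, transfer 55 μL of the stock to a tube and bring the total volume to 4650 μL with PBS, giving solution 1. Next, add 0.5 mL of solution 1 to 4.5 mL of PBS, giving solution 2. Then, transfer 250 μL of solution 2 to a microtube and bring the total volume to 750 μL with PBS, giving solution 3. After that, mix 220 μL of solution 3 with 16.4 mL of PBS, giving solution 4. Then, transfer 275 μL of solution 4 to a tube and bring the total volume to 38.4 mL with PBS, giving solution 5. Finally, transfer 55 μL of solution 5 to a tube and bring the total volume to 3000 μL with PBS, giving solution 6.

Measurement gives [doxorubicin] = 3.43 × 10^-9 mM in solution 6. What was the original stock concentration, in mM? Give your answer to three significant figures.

5.01 mM

Step 1: 55 μL brought to 4650 μL → factor 4650/55 = 84.545
Step 2: 0.5 mL + 4.5 mL = 5 mL total → factor 5/0.5 = 10
Step 3: 250 μL brought to 750 μL → factor 750/250 = 3
Step 4: 220 μL + 16.4 mL = 16620 μL total → factor 16620/220 = 75.545
Step 5: 275 μL brought to 38.4 mL → factor 38400/275 = 139.64
Step 6: 55 μL brought to 3000 μL → factor 3000/55 = 54.545
Overall dilution factor = 84.545 × 10 × 3 × 75.545 × 139.64 × 54.545 = 1.4594 × 10^9
Stock = 3.43 × 10^-9 mM × 1.4594 × 10^9 = 5.01 mM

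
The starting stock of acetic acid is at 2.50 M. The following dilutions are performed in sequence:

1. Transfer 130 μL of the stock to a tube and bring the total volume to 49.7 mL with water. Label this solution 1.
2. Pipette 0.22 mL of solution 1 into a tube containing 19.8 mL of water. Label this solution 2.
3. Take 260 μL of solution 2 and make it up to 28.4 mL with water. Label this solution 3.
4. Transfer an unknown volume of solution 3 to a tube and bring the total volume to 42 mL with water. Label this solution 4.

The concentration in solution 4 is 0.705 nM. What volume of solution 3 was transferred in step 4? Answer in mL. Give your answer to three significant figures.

0.0450 mL

Step 1: 130 μL brought to 49.7 mL → factor 49700/130 = 382.31
Step 2: 0.22 mL + 19.8 mL = 20.02 mL total → factor 20.02/0.22 = 91
Step 3: 260 μL brought to 28.4 mL → factor 28400/260 = 109.23
Step 4: v brought to 42 mL → factor = 42 mL/v
Product of known-step factors = 3.8001 × 10^6
Overall factor = 2.50 M / (0.705 nM) = 3.5461 × 10^9
Step-4 factor = 3.5461 × 10^9 / 3.8001 × 10^6 = 933.15
v = 42 mL / 933.15 = 0.0450 mL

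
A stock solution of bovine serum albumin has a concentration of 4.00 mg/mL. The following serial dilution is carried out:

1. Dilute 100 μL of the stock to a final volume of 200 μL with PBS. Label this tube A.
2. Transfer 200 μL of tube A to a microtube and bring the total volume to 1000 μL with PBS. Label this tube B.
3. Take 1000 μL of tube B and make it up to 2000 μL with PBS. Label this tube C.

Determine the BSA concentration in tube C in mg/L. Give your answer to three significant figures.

200 mg/L

Step 1: 100 μL brought to 200 μL → factor 200/100 = 2
Step 2: 200 μL brought to 1000 μL → factor 1000/200 = 5
Step 3: 1000 μL brought to 2000 μL → factor 2000/1000 = 2
Overall dilution factor = 2 × 5 × 2 = 20
Final = 4.00 mg/mL / 20 = 0.2000 mg/mL = 200 mg/L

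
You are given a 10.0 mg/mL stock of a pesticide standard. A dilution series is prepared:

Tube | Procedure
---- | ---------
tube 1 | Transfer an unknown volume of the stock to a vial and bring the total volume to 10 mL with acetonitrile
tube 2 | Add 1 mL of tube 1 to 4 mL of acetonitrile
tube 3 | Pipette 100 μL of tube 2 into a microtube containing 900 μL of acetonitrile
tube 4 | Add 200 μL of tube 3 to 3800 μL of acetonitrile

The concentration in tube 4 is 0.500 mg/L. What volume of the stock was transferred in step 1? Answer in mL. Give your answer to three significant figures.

0.500 mL

Step 1: v brought to 10 mL → factor = 10 mL/v
Step 2: 1 mL + 4 mL = 5 mL total → factor 5/1 = 5
Step 3: 100 μL + 900 μL = 1000 μL total → factor 1000/100 = 10
Step 4: 200 μL + 3800 μL = 4000 μL total → factor 4000/200 = 20
Product of known-step factors = 1000
Overall factor = 10.0 mg/mL / (0.500 mg/L) = 20000
Step-1 factor = 20000 / 1000 = 20
v = 10 mL / 20 = 0.500 mL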